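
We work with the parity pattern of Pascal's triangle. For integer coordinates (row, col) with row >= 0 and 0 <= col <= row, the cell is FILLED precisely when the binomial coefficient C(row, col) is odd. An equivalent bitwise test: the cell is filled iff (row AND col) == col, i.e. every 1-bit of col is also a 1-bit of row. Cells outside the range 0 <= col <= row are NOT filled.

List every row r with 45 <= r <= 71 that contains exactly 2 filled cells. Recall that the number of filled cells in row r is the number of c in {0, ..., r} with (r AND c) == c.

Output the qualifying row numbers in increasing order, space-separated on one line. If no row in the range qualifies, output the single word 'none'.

Row r has 2^popcount(r) filled cells, so we need popcount(r) = log2(2) = 1.
Scan r = 45..71 and keep those with exactly 1 one-bits:
r=45=101101 popcount=4 -> skip
r=46=101110 popcount=4 -> skip
r=47=101111 popcount=5 -> skip
r=48=110000 popcount=2 -> skip
r=49=110001 popcount=3 -> skip
r=50=110010 popcount=3 -> skip
r=51=110011 popcount=4 -> skip
r=52=110100 popcount=3 -> skip
r=53=110101 popcount=4 -> skip
r=54=110110 popcount=4 -> skip
r=55=110111 popcount=5 -> skip
r=56=111000 popcount=3 -> skip
r=57=111001 popcount=4 -> skip
r=58=111010 popcount=4 -> skip
r=59=111011 popcount=5 -> skip
r=60=111100 popcount=4 -> skip
r=61=111101 popcount=5 -> skip
r=62=111110 popcount=5 -> skip
r=63=111111 popcount=6 -> skip
r=64=1000000 popcount=1 -> KEEP
r=65=1000001 popcount=2 -> skip
r=66=1000010 popcount=2 -> skip
r=67=1000011 popcount=3 -> skip
r=68=1000100 popcount=2 -> skip
r=69=1000101 popcount=3 -> skip
r=70=1000110 popcount=3 -> skip
r=71=1000111 popcount=4 -> skip
Kept rows: 64

Answer: 64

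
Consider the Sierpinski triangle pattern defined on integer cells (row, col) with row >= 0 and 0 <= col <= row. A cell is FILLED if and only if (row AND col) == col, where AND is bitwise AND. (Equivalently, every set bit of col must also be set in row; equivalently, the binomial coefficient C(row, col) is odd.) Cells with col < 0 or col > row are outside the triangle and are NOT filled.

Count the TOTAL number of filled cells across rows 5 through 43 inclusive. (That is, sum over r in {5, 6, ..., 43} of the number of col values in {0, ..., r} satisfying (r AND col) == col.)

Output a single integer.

r5=101 pc2: +4 =4
r6=110 pc2: +4 =8
r7=111 pc3: +8 =16
r8=1000 pc1: +2 =18
r9=1001 pc2: +4 =22
r10=1010 pc2: +4 =26
r11=1011 pc3: +8 =34
r12=1100 pc2: +4 =38
r13=1101 pc3: +8 =46
r14=1110 pc3: +8 =54
r15=1111 pc4: +16 =70
r16=10000 pc1: +2 =72
r17=10001 pc2: +4 =76
r18=10010 pc2: +4 =80
r19=10011 pc3: +8 =88
r20=10100 pc2: +4 =92
r21=10101 pc3: +8 =100
r22=10110 pc3: +8 =108
r23=10111 pc4: +16 =124
r24=11000 pc2: +4 =128
r25=11001 pc3: +8 =136
r26=11010 pc3: +8 =144
r27=11011 pc4: +16 =160
r28=11100 pc3: +8 =168
r29=11101 pc4: +16 =184
r30=11110 pc4: +16 =200
r31=11111 pc5: +32 =232
r32=100000 pc1: +2 =234
r33=100001 pc2: +4 =238
r34=100010 pc2: +4 =242
r35=100011 pc3: +8 =250
r36=100100 pc2: +4 =254
r37=100101 pc3: +8 =262
r38=100110 pc3: +8 =270
r39=100111 pc4: +16 =286
r40=101000 pc2: +4 =290
r41=101001 pc3: +8 =298
r42=101010 pc3: +8 =306
r43=101011 pc4: +16 =322

Answer: 322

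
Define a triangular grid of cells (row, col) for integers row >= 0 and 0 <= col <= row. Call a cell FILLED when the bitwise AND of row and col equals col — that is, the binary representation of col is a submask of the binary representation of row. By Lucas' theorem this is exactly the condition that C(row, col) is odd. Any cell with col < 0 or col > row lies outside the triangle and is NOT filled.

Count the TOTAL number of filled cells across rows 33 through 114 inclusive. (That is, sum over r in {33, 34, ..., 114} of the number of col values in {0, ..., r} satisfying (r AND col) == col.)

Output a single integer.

r33=100001 pc2: +4 =4
r34=100010 pc2: +4 =8
r35=100011 pc3: +8 =16
r36=100100 pc2: +4 =20
r37=100101 pc3: +8 =28
r38=100110 pc3: +8 =36
r39=100111 pc4: +16 =52
r40=101000 pc2: +4 =56
r41=101001 pc3: +8 =64
r42=101010 pc3: +8 =72
r43=101011 pc4: +16 =88
r44=101100 pc3: +8 =96
r45=101101 pc4: +16 =112
r46=101110 pc4: +16 =128
r47=101111 pc5: +32 =160
r48=110000 pc2: +4 =164
r49=110001 pc3: +8 =172
r50=110010 pc3: +8 =180
r51=110011 pc4: +16 =196
r52=110100 pc3: +8 =204
r53=110101 pc4: +16 =220
r54=110110 pc4: +16 =236
r55=110111 pc5: +32 =268
r56=111000 pc3: +8 =276
r57=111001 pc4: +16 =292
r58=111010 pc4: +16 =308
r59=111011 pc5: +32 =340
r60=111100 pc4: +16 =356
r61=111101 pc5: +32 =388
r62=111110 pc5: +32 =420
r63=111111 pc6: +64 =484
r64=1000000 pc1: +2 =486
r65=1000001 pc2: +4 =490
r66=1000010 pc2: +4 =494
r67=1000011 pc3: +8 =502
r68=1000100 pc2: +4 =506
r69=1000101 pc3: +8 =514
r70=1000110 pc3: +8 =522
r71=1000111 pc4: +16 =538
r72=1001000 pc2: +4 =542
r73=1001001 pc3: +8 =550
r74=1001010 pc3: +8 =558
r75=1001011 pc4: +16 =574
r76=1001100 pc3: +8 =582
r77=1001101 pc4: +16 =598
r78=1001110 pc4: +16 =614
r79=1001111 pc5: +32 =646
r80=1010000 pc2: +4 =650
r81=1010001 pc3: +8 =658
r82=1010010 pc3: +8 =666
r83=1010011 pc4: +16 =682
r84=1010100 pc3: +8 =690
r85=1010101 pc4: +16 =706
r86=1010110 pc4: +16 =722
r87=1010111 pc5: +32 =754
r88=1011000 pc3: +8 =762
r89=1011001 pc4: +16 =778
r90=1011010 pc4: +16 =794
r91=1011011 pc5: +32 =826
r92=1011100 pc4: +16 =842
r93=1011101 pc5: +32 =874
r94=1011110 pc5: +32 =906
r95=1011111 pc6: +64 =970
r96=1100000 pc2: +4 =974
r97=1100001 pc3: +8 =982
r98=1100010 pc3: +8 =990
r99=1100011 pc4: +16 =1006
r100=1100100 pc3: +8 =1014
r101=1100101 pc4: +16 =1030
r102=1100110 pc4: +16 =1046
r103=1100111 pc5: +32 =1078
r104=1101000 pc3: +8 =1086
r105=1101001 pc4: +16 =1102
r106=1101010 pc4: +16 =1118
r107=1101011 pc5: +32 =1150
r108=1101100 pc4: +16 =1166
r109=1101101 pc5: +32 =1198
r110=1101110 pc5: +32 =1230
r111=1101111 pc6: +64 =1294
r112=1110000 pc3: +8 =1302
r113=1110001 pc4: +16 =1318
r114=1110010 pc4: +16 =1334

Answer: 1334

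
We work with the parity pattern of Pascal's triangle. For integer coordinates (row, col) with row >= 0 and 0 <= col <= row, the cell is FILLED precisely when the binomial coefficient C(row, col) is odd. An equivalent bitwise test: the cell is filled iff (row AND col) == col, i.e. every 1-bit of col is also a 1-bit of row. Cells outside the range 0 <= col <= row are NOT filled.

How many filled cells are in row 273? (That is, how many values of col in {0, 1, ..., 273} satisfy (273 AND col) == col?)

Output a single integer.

273 in binary = 100010001
popcount(273) = number of 1-bits in 100010001 = 3
A col c satisfies (273 AND c) == c iff every set bit of c is also set in 273; each of the 3 set bits of 273 can independently be on or off in c.
count = 2^3 = 8

Answer: 8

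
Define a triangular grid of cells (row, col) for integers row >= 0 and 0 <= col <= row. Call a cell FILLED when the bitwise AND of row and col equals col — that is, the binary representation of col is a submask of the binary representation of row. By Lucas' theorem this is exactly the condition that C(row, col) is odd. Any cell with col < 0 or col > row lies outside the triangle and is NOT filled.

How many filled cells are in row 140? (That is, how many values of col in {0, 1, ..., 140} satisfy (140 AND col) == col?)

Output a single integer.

Answer: 8

Derivation:
140 in binary = 10001100
popcount(140) = number of 1-bits in 10001100 = 3
A col c satisfies (140 AND c) == c iff every set bit of c is also set in 140; each of the 3 set bits of 140 can independently be on or off in c.
count = 2^3 = 8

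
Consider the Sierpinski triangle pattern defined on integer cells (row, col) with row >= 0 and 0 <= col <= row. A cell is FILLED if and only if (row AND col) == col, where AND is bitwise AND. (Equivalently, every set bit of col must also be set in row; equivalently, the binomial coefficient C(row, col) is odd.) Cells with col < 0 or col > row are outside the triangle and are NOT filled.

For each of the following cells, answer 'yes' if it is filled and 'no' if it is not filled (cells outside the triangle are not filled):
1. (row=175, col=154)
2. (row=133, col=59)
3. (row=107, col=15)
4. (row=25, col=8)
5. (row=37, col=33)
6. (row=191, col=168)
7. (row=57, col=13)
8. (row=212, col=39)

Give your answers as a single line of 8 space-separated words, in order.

(175,154): row=0b10101111, col=0b10011010, row AND col = 0b10001010 = 138; 138 != 154 -> empty
(133,59): row=0b10000101, col=0b111011, row AND col = 0b1 = 1; 1 != 59 -> empty
(107,15): row=0b1101011, col=0b1111, row AND col = 0b1011 = 11; 11 != 15 -> empty
(25,8): row=0b11001, col=0b1000, row AND col = 0b1000 = 8; 8 == 8 -> filled
(37,33): row=0b100101, col=0b100001, row AND col = 0b100001 = 33; 33 == 33 -> filled
(191,168): row=0b10111111, col=0b10101000, row AND col = 0b10101000 = 168; 168 == 168 -> filled
(57,13): row=0b111001, col=0b1101, row AND col = 0b1001 = 9; 9 != 13 -> empty
(212,39): row=0b11010100, col=0b100111, row AND col = 0b100 = 4; 4 != 39 -> empty

Answer: no no no yes yes yes no no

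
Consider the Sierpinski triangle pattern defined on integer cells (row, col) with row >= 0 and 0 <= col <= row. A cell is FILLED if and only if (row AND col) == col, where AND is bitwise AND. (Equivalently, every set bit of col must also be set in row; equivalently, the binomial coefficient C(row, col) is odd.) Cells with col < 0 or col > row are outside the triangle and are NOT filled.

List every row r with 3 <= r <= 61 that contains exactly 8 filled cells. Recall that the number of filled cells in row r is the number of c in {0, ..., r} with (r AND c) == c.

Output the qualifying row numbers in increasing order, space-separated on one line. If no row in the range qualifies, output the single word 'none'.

Answer: 7 11 13 14 19 21 22 25 26 28 35 37 38 41 42 44 49 50 52 56

Derivation:
Row r has 2^popcount(r) filled cells, so we need popcount(r) = log2(8) = 3.
Scan r = 3..61 and keep those with exactly 3 one-bits:
r=3=11 popcount=2 -> skip
r=4=100 popcount=1 -> skip
r=5=101 popcount=2 -> skip
r=6=110 popcount=2 -> skip
r=7=111 popcount=3 -> KEEP
r=8=1000 popcount=1 -> skip
r=9=1001 popcount=2 -> skip
r=10=1010 popcount=2 -> skip
r=11=1011 popcount=3 -> KEEP
r=12=1100 popcount=2 -> skip
r=13=1101 popcount=3 -> KEEP
r=14=1110 popcount=3 -> KEEP
r=15=1111 popcount=4 -> skip
r=16=10000 popcount=1 -> skip
r=17=10001 popcount=2 -> skip
r=18=10010 popcount=2 -> skip
r=19=10011 popcount=3 -> KEEP
r=20=10100 popcount=2 -> skip
r=21=10101 popcount=3 -> KEEP
r=22=10110 popcount=3 -> KEEP
r=23=10111 popcount=4 -> skip
r=24=11000 popcount=2 -> skip
r=25=11001 popcount=3 -> KEEP
r=26=11010 popcount=3 -> KEEP
r=27=11011 popcount=4 -> skip
r=28=11100 popcount=3 -> KEEP
r=29=11101 popcount=4 -> skip
r=30=11110 popcount=4 -> skip
r=31=11111 popcount=5 -> skip
r=32=100000 popcount=1 -> skip
r=33=100001 popcount=2 -> skip
r=34=100010 popcount=2 -> skip
r=35=100011 popcount=3 -> KEEP
r=36=100100 popcount=2 -> skip
r=37=100101 popcount=3 -> KEEP
r=38=100110 popcount=3 -> KEEP
r=39=100111 popcount=4 -> skip
r=40=101000 popcount=2 -> skip
r=41=101001 popcount=3 -> KEEP
r=42=101010 popcount=3 -> KEEP
r=43=101011 popcount=4 -> skip
r=44=101100 popcount=3 -> KEEP
r=45=101101 popcount=4 -> skip
r=46=101110 popcount=4 -> skip
r=47=101111 popcount=5 -> skip
r=48=110000 popcount=2 -> skip
r=49=110001 popcount=3 -> KEEP
r=50=110010 popcount=3 -> KEEP
r=51=110011 popcount=4 -> skip
r=52=110100 popcount=3 -> KEEP
r=53=110101 popcount=4 -> skip
r=54=110110 popcount=4 -> skip
r=55=110111 popcount=5 -> skip
r=56=111000 popcount=3 -> KEEP
r=57=111001 popcount=4 -> skip
r=58=111010 popcount=4 -> skip
r=59=111011 popcount=5 -> skip
r=60=111100 popcount=4 -> skip
r=61=111101 popcount=5 -> skip
Kept rows: 7 11 13 14 19 21 22 25 26 28 35 37 38 41 42 44 49 50 52 56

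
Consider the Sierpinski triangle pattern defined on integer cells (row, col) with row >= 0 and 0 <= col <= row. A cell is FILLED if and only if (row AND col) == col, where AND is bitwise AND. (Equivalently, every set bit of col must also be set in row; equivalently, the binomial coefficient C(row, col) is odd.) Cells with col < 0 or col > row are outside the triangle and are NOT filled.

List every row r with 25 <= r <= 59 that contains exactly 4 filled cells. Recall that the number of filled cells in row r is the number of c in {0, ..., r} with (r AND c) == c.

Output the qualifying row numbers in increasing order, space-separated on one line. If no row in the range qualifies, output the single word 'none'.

Row r has 2^popcount(r) filled cells, so we need popcount(r) = log2(4) = 2.
Scan r = 25..59 and keep those with exactly 2 one-bits:
r=25=11001 popcount=3 -> skip
r=26=11010 popcount=3 -> skip
r=27=11011 popcount=4 -> skip
r=28=11100 popcount=3 -> skip
r=29=11101 popcount=4 -> skip
r=30=11110 popcount=4 -> skip
r=31=11111 popcount=5 -> skip
r=32=100000 popcount=1 -> skip
r=33=100001 popcount=2 -> KEEP
r=34=100010 popcount=2 -> KEEP
r=35=100011 popcount=3 -> skip
r=36=100100 popcount=2 -> KEEP
r=37=100101 popcount=3 -> skip
r=38=100110 popcount=3 -> skip
r=39=100111 popcount=4 -> skip
r=40=101000 popcount=2 -> KEEP
r=41=101001 popcount=3 -> skip
r=42=101010 popcount=3 -> skip
r=43=101011 popcount=4 -> skip
r=44=101100 popcount=3 -> skip
r=45=101101 popcount=4 -> skip
r=46=101110 popcount=4 -> skip
r=47=101111 popcount=5 -> skip
r=48=110000 popcount=2 -> KEEP
r=49=110001 popcount=3 -> skip
r=50=110010 popcount=3 -> skip
r=51=110011 popcount=4 -> skip
r=52=110100 popcount=3 -> skip
r=53=110101 popcount=4 -> skip
r=54=110110 popcount=4 -> skip
r=55=110111 popcount=5 -> skip
r=56=111000 popcount=3 -> skip
r=57=111001 popcount=4 -> skip
r=58=111010 popcount=4 -> skip
r=59=111011 popcount=5 -> skip
Kept rows: 33 34 36 40 48

Answer: 33 34 36 40 48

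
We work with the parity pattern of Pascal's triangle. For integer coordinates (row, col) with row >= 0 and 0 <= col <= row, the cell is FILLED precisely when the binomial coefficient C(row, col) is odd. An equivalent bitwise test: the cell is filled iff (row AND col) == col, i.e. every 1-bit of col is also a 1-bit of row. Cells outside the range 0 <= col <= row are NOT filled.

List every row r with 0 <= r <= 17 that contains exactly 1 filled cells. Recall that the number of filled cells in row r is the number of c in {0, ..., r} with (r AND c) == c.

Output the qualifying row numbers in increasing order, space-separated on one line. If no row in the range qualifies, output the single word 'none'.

Answer: 0

Derivation:
Row r has 2^popcount(r) filled cells, so we need popcount(r) = log2(1) = 0.
Scan r = 0..17 and keep those with exactly 0 one-bits:
r=0=0 popcount=0 -> KEEP
r=1=1 popcount=1 -> skip
r=2=10 popcount=1 -> skip
r=3=11 popcount=2 -> skip
r=4=100 popcount=1 -> skip
r=5=101 popcount=2 -> skip
r=6=110 popcount=2 -> skip
r=7=111 popcount=3 -> skip
r=8=1000 popcount=1 -> skip
r=9=1001 popcount=2 -> skip
r=10=1010 popcount=2 -> skip
r=11=1011 popcount=3 -> skip
r=12=1100 popcount=2 -> skip
r=13=1101 popcount=3 -> skip
r=14=1110 popcount=3 -> skip
r=15=1111 popcount=4 -> skip
r=16=10000 popcount=1 -> skip
r=17=10001 popcount=2 -> skip
Kept rows: 0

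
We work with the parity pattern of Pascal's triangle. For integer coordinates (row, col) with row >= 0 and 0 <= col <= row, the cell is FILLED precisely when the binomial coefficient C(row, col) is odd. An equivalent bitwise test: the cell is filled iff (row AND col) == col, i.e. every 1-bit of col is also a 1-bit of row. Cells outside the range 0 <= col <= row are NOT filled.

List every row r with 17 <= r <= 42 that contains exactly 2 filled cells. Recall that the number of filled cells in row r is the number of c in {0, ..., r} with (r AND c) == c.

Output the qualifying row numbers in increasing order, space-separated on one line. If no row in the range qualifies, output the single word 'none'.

Row r has 2^popcount(r) filled cells, so we need popcount(r) = log2(2) = 1.
Scan r = 17..42 and keep those with exactly 1 one-bits:
r=17=10001 popcount=2 -> skip
r=18=10010 popcount=2 -> skip
r=19=10011 popcount=3 -> skip
r=20=10100 popcount=2 -> skip
r=21=10101 popcount=3 -> skip
r=22=10110 popcount=3 -> skip
r=23=10111 popcount=4 -> skip
r=24=11000 popcount=2 -> skip
r=25=11001 popcount=3 -> skip
r=26=11010 popcount=3 -> skip
r=27=11011 popcount=4 -> skip
r=28=11100 popcount=3 -> skip
r=29=11101 popcount=4 -> skip
r=30=11110 popcount=4 -> skip
r=31=11111 popcount=5 -> skip
r=32=100000 popcount=1 -> KEEP
r=33=100001 popcount=2 -> skip
r=34=100010 popcount=2 -> skip
r=35=100011 popcount=3 -> skip
r=36=100100 popcount=2 -> skip
r=37=100101 popcount=3 -> skip
r=38=100110 popcount=3 -> skip
r=39=100111 popcount=4 -> skip
r=40=101000 popcount=2 -> skip
r=41=101001 popcount=3 -> skip
r=42=101010 popcount=3 -> skip
Kept rows: 32

Answer: 32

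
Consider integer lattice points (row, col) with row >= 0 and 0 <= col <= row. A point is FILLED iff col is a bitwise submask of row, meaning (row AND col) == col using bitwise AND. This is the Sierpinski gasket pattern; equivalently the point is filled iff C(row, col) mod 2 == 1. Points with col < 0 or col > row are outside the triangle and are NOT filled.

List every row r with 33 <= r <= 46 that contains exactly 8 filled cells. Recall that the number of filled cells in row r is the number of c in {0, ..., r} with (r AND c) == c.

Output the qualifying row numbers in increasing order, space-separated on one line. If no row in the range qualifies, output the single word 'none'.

Answer: 35 37 38 41 42 44

Derivation:
Row r has 2^popcount(r) filled cells, so we need popcount(r) = log2(8) = 3.
Scan r = 33..46 and keep those with exactly 3 one-bits:
r=33=100001 popcount=2 -> skip
r=34=100010 popcount=2 -> skip
r=35=100011 popcount=3 -> KEEP
r=36=100100 popcount=2 -> skip
r=37=100101 popcount=3 -> KEEP
r=38=100110 popcount=3 -> KEEP
r=39=100111 popcount=4 -> skip
r=40=101000 popcount=2 -> skip
r=41=101001 popcount=3 -> KEEP
r=42=101010 popcount=3 -> KEEP
r=43=101011 popcount=4 -> skip
r=44=101100 popcount=3 -> KEEP
r=45=101101 popcount=4 -> skip
r=46=101110 popcount=4 -> skip
Kept rows: 35 37 38 41 42 44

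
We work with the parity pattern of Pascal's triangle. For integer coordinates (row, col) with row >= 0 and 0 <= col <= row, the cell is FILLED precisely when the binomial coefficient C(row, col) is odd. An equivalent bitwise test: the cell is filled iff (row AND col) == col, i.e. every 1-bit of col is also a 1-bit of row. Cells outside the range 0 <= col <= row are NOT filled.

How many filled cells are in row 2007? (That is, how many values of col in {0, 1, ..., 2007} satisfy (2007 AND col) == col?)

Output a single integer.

Answer: 512

Derivation:
2007 in binary = 11111010111
popcount(2007) = number of 1-bits in 11111010111 = 9
A col c satisfies (2007 AND c) == c iff every set bit of c is also set in 2007; each of the 9 set bits of 2007 can independently be on or off in c.
count = 2^9 = 512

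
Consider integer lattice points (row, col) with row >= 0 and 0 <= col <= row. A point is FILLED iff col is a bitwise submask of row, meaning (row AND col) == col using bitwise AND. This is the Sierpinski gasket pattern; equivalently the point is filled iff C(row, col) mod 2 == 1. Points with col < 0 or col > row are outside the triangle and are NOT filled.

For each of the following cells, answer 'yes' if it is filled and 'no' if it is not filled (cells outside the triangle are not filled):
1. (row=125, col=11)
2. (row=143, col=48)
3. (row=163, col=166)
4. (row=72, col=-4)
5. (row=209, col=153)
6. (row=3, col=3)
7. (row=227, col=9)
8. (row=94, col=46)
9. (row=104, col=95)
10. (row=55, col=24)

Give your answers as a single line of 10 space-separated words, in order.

(125,11): row=0b1111101, col=0b1011, row AND col = 0b1001 = 9; 9 != 11 -> empty
(143,48): row=0b10001111, col=0b110000, row AND col = 0b0 = 0; 0 != 48 -> empty
(163,166): col outside [0, 163] -> not filled
(72,-4): col outside [0, 72] -> not filled
(209,153): row=0b11010001, col=0b10011001, row AND col = 0b10010001 = 145; 145 != 153 -> empty
(3,3): row=0b11, col=0b11, row AND col = 0b11 = 3; 3 == 3 -> filled
(227,9): row=0b11100011, col=0b1001, row AND col = 0b1 = 1; 1 != 9 -> empty
(94,46): row=0b1011110, col=0b101110, row AND col = 0b1110 = 14; 14 != 46 -> empty
(104,95): row=0b1101000, col=0b1011111, row AND col = 0b1001000 = 72; 72 != 95 -> empty
(55,24): row=0b110111, col=0b11000, row AND col = 0b10000 = 16; 16 != 24 -> empty

Answer: no no no no no yes no no no no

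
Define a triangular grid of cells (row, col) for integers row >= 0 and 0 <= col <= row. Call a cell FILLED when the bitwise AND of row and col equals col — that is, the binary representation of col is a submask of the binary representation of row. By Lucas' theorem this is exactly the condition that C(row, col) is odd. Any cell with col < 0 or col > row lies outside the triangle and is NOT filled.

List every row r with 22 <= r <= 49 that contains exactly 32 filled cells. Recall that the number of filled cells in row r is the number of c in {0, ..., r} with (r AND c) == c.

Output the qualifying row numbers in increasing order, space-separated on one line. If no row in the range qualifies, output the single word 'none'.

Answer: 31 47

Derivation:
Row r has 2^popcount(r) filled cells, so we need popcount(r) = log2(32) = 5.
Scan r = 22..49 and keep those with exactly 5 one-bits:
r=22=10110 popcount=3 -> skip
r=23=10111 popcount=4 -> skip
r=24=11000 popcount=2 -> skip
r=25=11001 popcount=3 -> skip
r=26=11010 popcount=3 -> skip
r=27=11011 popcount=4 -> skip
r=28=11100 popcount=3 -> skip
r=29=11101 popcount=4 -> skip
r=30=11110 popcount=4 -> skip
r=31=11111 popcount=5 -> KEEP
r=32=100000 popcount=1 -> skip
r=33=100001 popcount=2 -> skip
r=34=100010 popcount=2 -> skip
r=35=100011 popcount=3 -> skip
r=36=100100 popcount=2 -> skip
r=37=100101 popcount=3 -> skip
r=38=100110 popcount=3 -> skip
r=39=100111 popcount=4 -> skip
r=40=101000 popcount=2 -> skip
r=41=101001 popcount=3 -> skip
r=42=101010 popcount=3 -> skip
r=43=101011 popcount=4 -> skip
r=44=101100 popcount=3 -> skip
r=45=101101 popcount=4 -> skip
r=46=101110 popcount=4 -> skip
r=47=101111 popcount=5 -> KEEP
r=48=110000 popcount=2 -> skip
r=49=110001 popcount=3 -> skip
Kept rows: 31 47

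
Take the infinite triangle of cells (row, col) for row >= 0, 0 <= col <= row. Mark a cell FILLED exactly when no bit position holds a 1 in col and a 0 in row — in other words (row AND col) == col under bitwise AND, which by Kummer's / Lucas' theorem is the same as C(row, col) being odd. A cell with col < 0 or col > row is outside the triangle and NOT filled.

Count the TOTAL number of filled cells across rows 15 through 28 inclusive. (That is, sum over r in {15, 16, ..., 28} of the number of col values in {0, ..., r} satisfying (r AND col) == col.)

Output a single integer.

Answer: 114

Derivation:
r15=1111 pc4: +16 =16
r16=10000 pc1: +2 =18
r17=10001 pc2: +4 =22
r18=10010 pc2: +4 =26
r19=10011 pc3: +8 =34
r20=10100 pc2: +4 =38
r21=10101 pc3: +8 =46
r22=10110 pc3: +8 =54
r23=10111 pc4: +16 =70
r24=11000 pc2: +4 =74
r25=11001 pc3: +8 =82
r26=11010 pc3: +8 =90
r27=11011 pc4: +16 =106
r28=11100 pc3: +8 =114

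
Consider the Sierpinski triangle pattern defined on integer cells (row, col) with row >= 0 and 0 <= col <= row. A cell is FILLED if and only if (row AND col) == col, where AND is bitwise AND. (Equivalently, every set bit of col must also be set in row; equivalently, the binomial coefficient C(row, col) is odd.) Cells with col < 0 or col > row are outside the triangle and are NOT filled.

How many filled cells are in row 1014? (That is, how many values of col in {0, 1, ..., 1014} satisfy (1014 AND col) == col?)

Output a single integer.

Answer: 256

Derivation:
1014 in binary = 1111110110
popcount(1014) = number of 1-bits in 1111110110 = 8
A col c satisfies (1014 AND c) == c iff every set bit of c is also set in 1014; each of the 8 set bits of 1014 can independently be on or off in c.
count = 2^8 = 256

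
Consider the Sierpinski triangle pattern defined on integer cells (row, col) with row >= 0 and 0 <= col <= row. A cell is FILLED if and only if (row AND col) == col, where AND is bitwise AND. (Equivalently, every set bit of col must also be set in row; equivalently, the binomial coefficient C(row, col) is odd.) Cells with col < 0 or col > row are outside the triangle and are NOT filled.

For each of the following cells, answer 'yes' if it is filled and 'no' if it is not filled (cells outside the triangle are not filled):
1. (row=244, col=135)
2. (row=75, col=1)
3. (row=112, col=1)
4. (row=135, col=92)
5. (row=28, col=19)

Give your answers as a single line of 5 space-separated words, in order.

Answer: no yes no no no

Derivation:
(244,135): row=0b11110100, col=0b10000111, row AND col = 0b10000100 = 132; 132 != 135 -> empty
(75,1): row=0b1001011, col=0b1, row AND col = 0b1 = 1; 1 == 1 -> filled
(112,1): row=0b1110000, col=0b1, row AND col = 0b0 = 0; 0 != 1 -> empty
(135,92): row=0b10000111, col=0b1011100, row AND col = 0b100 = 4; 4 != 92 -> empty
(28,19): row=0b11100, col=0b10011, row AND col = 0b10000 = 16; 16 != 19 -> empty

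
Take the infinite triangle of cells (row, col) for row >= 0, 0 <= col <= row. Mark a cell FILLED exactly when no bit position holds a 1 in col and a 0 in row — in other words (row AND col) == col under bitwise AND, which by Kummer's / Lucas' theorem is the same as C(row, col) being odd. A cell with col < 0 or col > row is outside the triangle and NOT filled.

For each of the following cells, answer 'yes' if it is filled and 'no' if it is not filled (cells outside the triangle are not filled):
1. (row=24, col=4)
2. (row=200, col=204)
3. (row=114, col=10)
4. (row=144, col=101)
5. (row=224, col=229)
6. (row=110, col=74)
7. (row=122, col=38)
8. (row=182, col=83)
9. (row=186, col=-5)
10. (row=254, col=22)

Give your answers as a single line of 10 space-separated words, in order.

(24,4): row=0b11000, col=0b100, row AND col = 0b0 = 0; 0 != 4 -> empty
(200,204): col outside [0, 200] -> not filled
(114,10): row=0b1110010, col=0b1010, row AND col = 0b10 = 2; 2 != 10 -> empty
(144,101): row=0b10010000, col=0b1100101, row AND col = 0b0 = 0; 0 != 101 -> empty
(224,229): col outside [0, 224] -> not filled
(110,74): row=0b1101110, col=0b1001010, row AND col = 0b1001010 = 74; 74 == 74 -> filled
(122,38): row=0b1111010, col=0b100110, row AND col = 0b100010 = 34; 34 != 38 -> empty
(182,83): row=0b10110110, col=0b1010011, row AND col = 0b10010 = 18; 18 != 83 -> empty
(186,-5): col outside [0, 186] -> not filled
(254,22): row=0b11111110, col=0b10110, row AND col = 0b10110 = 22; 22 == 22 -> filled

Answer: no no no no no yes no no no yes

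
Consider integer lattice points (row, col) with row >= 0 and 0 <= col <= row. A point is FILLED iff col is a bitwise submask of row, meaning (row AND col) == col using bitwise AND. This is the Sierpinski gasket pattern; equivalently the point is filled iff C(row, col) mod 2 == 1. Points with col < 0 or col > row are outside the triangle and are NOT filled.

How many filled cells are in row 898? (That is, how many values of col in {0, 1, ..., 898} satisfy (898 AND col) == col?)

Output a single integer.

898 in binary = 1110000010
popcount(898) = number of 1-bits in 1110000010 = 4
A col c satisfies (898 AND c) == c iff every set bit of c is also set in 898; each of the 4 set bits of 898 can independently be on or off in c.
count = 2^4 = 16

Answer: 16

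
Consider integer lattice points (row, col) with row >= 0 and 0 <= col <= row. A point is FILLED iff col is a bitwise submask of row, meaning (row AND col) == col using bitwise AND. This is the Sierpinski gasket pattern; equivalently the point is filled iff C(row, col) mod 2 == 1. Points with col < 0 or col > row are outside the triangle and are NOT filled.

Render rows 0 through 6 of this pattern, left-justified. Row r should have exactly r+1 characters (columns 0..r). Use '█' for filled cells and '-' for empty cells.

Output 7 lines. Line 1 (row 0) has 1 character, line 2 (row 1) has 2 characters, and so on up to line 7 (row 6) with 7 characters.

r0=0: █
r1=1: ██
r2=10: █-█
r3=11: ████
r4=100: █---█
r5=101: ██--██
r6=110: █-█-█-█

Answer: █
██
█-█
████
█---█
██--██
█-█-█-█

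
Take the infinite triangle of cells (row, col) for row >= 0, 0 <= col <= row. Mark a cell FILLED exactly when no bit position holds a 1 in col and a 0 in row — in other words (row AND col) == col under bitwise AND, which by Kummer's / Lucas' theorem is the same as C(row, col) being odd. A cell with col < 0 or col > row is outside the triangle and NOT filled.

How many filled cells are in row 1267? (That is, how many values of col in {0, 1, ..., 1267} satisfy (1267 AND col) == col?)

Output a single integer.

1267 in binary = 10011110011
popcount(1267) = number of 1-bits in 10011110011 = 7
A col c satisfies (1267 AND c) == c iff every set bit of c is also set in 1267; each of the 7 set bits of 1267 can independently be on or off in c.
count = 2^7 = 128

Answer: 128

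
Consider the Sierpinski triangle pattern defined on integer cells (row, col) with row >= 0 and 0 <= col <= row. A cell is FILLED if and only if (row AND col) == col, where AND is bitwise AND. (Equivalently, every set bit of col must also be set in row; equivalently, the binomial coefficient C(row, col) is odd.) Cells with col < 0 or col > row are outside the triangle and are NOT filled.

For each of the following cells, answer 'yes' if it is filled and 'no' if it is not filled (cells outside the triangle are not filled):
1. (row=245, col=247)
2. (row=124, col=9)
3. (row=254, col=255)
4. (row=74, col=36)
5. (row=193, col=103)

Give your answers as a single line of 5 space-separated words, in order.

Answer: no no no no no

Derivation:
(245,247): col outside [0, 245] -> not filled
(124,9): row=0b1111100, col=0b1001, row AND col = 0b1000 = 8; 8 != 9 -> empty
(254,255): col outside [0, 254] -> not filled
(74,36): row=0b1001010, col=0b100100, row AND col = 0b0 = 0; 0 != 36 -> empty
(193,103): row=0b11000001, col=0b1100111, row AND col = 0b1000001 = 65; 65 != 103 -> empty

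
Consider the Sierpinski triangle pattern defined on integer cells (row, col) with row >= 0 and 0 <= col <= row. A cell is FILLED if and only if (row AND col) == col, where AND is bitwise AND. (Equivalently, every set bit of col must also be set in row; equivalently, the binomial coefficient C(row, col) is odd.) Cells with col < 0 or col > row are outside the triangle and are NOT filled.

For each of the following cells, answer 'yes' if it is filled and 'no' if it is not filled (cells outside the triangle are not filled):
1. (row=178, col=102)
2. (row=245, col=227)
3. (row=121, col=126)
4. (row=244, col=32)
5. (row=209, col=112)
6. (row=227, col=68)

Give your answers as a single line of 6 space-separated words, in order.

Answer: no no no yes no no

Derivation:
(178,102): row=0b10110010, col=0b1100110, row AND col = 0b100010 = 34; 34 != 102 -> empty
(245,227): row=0b11110101, col=0b11100011, row AND col = 0b11100001 = 225; 225 != 227 -> empty
(121,126): col outside [0, 121] -> not filled
(244,32): row=0b11110100, col=0b100000, row AND col = 0b100000 = 32; 32 == 32 -> filled
(209,112): row=0b11010001, col=0b1110000, row AND col = 0b1010000 = 80; 80 != 112 -> empty
(227,68): row=0b11100011, col=0b1000100, row AND col = 0b1000000 = 64; 64 != 68 -> empty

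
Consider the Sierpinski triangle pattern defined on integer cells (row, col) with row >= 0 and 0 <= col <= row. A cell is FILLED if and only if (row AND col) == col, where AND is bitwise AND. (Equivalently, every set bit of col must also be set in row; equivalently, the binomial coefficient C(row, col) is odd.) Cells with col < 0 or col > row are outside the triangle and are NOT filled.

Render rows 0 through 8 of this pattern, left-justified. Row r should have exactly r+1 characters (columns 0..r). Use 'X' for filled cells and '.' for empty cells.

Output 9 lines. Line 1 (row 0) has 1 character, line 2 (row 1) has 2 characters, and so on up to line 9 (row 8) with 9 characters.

Answer: X
XX
X.X
XXXX
X...X
XX..XX
X.X.X.X
XXXXXXXX
X.......X

Derivation:
r0=0: X
r1=1: XX
r2=10: X.X
r3=11: XXXX
r4=100: X...X
r5=101: XX..XX
r6=110: X.X.X.X
r7=111: XXXXXXXX
r8=1000: X.......X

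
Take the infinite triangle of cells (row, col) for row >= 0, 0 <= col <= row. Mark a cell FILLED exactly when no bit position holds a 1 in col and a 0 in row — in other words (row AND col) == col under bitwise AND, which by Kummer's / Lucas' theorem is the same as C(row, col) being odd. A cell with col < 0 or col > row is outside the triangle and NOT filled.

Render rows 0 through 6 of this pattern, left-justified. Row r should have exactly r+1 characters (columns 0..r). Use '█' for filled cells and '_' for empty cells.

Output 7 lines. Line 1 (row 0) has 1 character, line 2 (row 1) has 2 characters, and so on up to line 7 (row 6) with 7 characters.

r0=0: █
r1=1: ██
r2=10: █_█
r3=11: ████
r4=100: █___█
r5=101: ██__██
r6=110: █_█_█_█

Answer: █
██
█_█
████
█___█
██__██
█_█_█_█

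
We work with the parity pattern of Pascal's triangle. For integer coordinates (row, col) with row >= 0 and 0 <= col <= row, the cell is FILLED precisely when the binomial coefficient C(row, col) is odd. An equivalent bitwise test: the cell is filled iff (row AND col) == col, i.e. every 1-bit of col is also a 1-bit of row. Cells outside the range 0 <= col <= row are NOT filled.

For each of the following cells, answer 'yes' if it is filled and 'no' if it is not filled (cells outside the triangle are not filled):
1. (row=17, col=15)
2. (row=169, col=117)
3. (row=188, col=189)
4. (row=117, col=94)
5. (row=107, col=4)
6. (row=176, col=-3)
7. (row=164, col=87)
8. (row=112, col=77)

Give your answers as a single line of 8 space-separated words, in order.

(17,15): row=0b10001, col=0b1111, row AND col = 0b1 = 1; 1 != 15 -> empty
(169,117): row=0b10101001, col=0b1110101, row AND col = 0b100001 = 33; 33 != 117 -> empty
(188,189): col outside [0, 188] -> not filled
(117,94): row=0b1110101, col=0b1011110, row AND col = 0b1010100 = 84; 84 != 94 -> empty
(107,4): row=0b1101011, col=0b100, row AND col = 0b0 = 0; 0 != 4 -> empty
(176,-3): col outside [0, 176] -> not filled
(164,87): row=0b10100100, col=0b1010111, row AND col = 0b100 = 4; 4 != 87 -> empty
(112,77): row=0b1110000, col=0b1001101, row AND col = 0b1000000 = 64; 64 != 77 -> empty

Answer: no no no no no no no no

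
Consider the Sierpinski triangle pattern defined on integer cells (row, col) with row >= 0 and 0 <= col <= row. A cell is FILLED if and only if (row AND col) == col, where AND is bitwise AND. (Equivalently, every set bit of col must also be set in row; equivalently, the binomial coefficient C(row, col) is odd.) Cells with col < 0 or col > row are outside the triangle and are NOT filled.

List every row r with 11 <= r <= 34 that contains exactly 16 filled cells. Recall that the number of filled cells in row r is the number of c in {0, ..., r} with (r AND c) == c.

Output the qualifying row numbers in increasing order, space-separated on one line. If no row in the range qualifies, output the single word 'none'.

Answer: 15 23 27 29 30

Derivation:
Row r has 2^popcount(r) filled cells, so we need popcount(r) = log2(16) = 4.
Scan r = 11..34 and keep those with exactly 4 one-bits:
r=11=1011 popcount=3 -> skip
r=12=1100 popcount=2 -> skip
r=13=1101 popcount=3 -> skip
r=14=1110 popcount=3 -> skip
r=15=1111 popcount=4 -> KEEP
r=16=10000 popcount=1 -> skip
r=17=10001 popcount=2 -> skip
r=18=10010 popcount=2 -> skip
r=19=10011 popcount=3 -> skip
r=20=10100 popcount=2 -> skip
r=21=10101 popcount=3 -> skip
r=22=10110 popcount=3 -> skip
r=23=10111 popcount=4 -> KEEP
r=24=11000 popcount=2 -> skip
r=25=11001 popcount=3 -> skip
r=26=11010 popcount=3 -> skip
r=27=11011 popcount=4 -> KEEP
r=28=11100 popcount=3 -> skip
r=29=11101 popcount=4 -> KEEP
r=30=11110 popcount=4 -> KEEP
r=31=11111 popcount=5 -> skip
r=32=100000 popcount=1 -> skip
r=33=100001 popcount=2 -> skip
r=34=100010 popcount=2 -> skip
Kept rows: 15 23 27 29 30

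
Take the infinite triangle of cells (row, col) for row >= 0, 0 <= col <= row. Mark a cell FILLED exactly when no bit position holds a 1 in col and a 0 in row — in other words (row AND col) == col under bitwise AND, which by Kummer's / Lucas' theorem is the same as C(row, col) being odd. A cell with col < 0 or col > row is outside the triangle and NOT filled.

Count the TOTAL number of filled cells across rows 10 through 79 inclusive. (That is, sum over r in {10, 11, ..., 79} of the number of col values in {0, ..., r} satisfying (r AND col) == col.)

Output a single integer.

Answer: 858

Derivation:
r10=1010 pc2: +4 =4
r11=1011 pc3: +8 =12
r12=1100 pc2: +4 =16
r13=1101 pc3: +8 =24
r14=1110 pc3: +8 =32
r15=1111 pc4: +16 =48
r16=10000 pc1: +2 =50
r17=10001 pc2: +4 =54
r18=10010 pc2: +4 =58
r19=10011 pc3: +8 =66
r20=10100 pc2: +4 =70
r21=10101 pc3: +8 =78
r22=10110 pc3: +8 =86
r23=10111 pc4: +16 =102
r24=11000 pc2: +4 =106
r25=11001 pc3: +8 =114
r26=11010 pc3: +8 =122
r27=11011 pc4: +16 =138
r28=11100 pc3: +8 =146
r29=11101 pc4: +16 =162
r30=11110 pc4: +16 =178
r31=11111 pc5: +32 =210
r32=100000 pc1: +2 =212
r33=100001 pc2: +4 =216
r34=100010 pc2: +4 =220
r35=100011 pc3: +8 =228
r36=100100 pc2: +4 =232
r37=100101 pc3: +8 =240
r38=100110 pc3: +8 =248
r39=100111 pc4: +16 =264
r40=101000 pc2: +4 =268
r41=101001 pc3: +8 =276
r42=101010 pc3: +8 =284
r43=101011 pc4: +16 =300
r44=101100 pc3: +8 =308
r45=101101 pc4: +16 =324
r46=101110 pc4: +16 =340
r47=101111 pc5: +32 =372
r48=110000 pc2: +4 =376
r49=110001 pc3: +8 =384
r50=110010 pc3: +8 =392
r51=110011 pc4: +16 =408
r52=110100 pc3: +8 =416
r53=110101 pc4: +16 =432
r54=110110 pc4: +16 =448
r55=110111 pc5: +32 =480
r56=111000 pc3: +8 =488
r57=111001 pc4: +16 =504
r58=111010 pc4: +16 =520
r59=111011 pc5: +32 =552
r60=111100 pc4: +16 =568
r61=111101 pc5: +32 =600
r62=111110 pc5: +32 =632
r63=111111 pc6: +64 =696
r64=1000000 pc1: +2 =698
r65=1000001 pc2: +4 =702
r66=1000010 pc2: +4 =706
r67=1000011 pc3: +8 =714
r68=1000100 pc2: +4 =718
r69=1000101 pc3: +8 =726
r70=1000110 pc3: +8 =734
r71=1000111 pc4: +16 =750
r72=1001000 pc2: +4 =754
r73=1001001 pc3: +8 =762
r74=1001010 pc3: +8 =770
r75=1001011 pc4: +16 =786
r76=1001100 pc3: +8 =794
r77=1001101 pc4: +16 =810
r78=1001110 pc4: +16 =826
r79=1001111 pc5: +32 =858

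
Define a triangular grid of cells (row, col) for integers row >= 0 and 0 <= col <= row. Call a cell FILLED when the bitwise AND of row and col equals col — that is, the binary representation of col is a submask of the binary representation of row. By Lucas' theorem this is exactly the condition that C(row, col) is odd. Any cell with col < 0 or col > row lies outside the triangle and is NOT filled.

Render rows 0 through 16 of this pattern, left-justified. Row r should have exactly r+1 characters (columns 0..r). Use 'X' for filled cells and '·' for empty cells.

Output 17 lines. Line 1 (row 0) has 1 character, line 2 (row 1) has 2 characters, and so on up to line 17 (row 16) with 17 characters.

r0=0: X
r1=1: XX
r2=10: X·X
r3=11: XXXX
r4=100: X···X
r5=101: XX··XX
r6=110: X·X·X·X
r7=111: XXXXXXXX
r8=1000: X·······X
r9=1001: XX······XX
r10=1010: X·X·····X·X
r11=1011: XXXX····XXXX
r12=1100: X···X···X···X
r13=1101: XX··XX··XX··XX
r14=1110: X·X·X·X·X·X·X·X
r15=1111: XXXXXXXXXXXXXXXX
r16=10000: X···············X

Answer: X
XX
X·X
XXXX
X···X
XX··XX
X·X·X·X
XXXXXXXX
X·······X
XX······XX
X·X·····X·X
XXXX····XXXX
X···X···X···X
XX··XX··XX··XX
X·X·X·X·X·X·X·X
XXXXXXXXXXXXXXXX
X···············X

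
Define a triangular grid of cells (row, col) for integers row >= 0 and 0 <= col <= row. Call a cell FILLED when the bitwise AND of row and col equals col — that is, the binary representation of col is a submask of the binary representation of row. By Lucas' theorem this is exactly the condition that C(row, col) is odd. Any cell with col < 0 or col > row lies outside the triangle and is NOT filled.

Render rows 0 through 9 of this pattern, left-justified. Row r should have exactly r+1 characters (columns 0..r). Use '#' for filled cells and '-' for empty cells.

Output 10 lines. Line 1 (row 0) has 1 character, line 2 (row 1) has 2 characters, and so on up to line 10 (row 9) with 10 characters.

r0=0: #
r1=1: ##
r2=10: #-#
r3=11: ####
r4=100: #---#
r5=101: ##--##
r6=110: #-#-#-#
r7=111: ########
r8=1000: #-------#
r9=1001: ##------##

Answer: #
##
#-#
####
#---#
##--##
#-#-#-#
########
#-------#
##------##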